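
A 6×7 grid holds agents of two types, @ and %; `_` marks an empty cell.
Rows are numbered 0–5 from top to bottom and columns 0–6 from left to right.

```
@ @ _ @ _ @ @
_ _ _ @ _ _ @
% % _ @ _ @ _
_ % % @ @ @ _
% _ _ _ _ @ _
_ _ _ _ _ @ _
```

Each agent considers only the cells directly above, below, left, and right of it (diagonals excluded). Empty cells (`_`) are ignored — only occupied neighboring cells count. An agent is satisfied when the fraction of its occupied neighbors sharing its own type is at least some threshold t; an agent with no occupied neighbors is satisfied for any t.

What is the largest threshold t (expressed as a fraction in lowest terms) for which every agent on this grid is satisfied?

Row 0: (0,0)@ 1/1 · (0,1)@ 1/1 · (0,3)@ 1/1 · (0,5)@ 1/1 · (0,6)@ 2/2
Row 1: (1,3)@ 2/2 · (1,6)@ 1/1
Row 2: (2,0)% 1/1 · (2,1)% 2/2 · (2,3)@ 2/2 · (2,5)@ 1/1
Row 3: (3,1)% 2/2 · (3,2)% 1/2 · (3,3)@ 2/3 · (3,4)@ 2/2 · (3,5)@ 3/3
Row 4: (4,0)% — no occupied neighbors · (4,5)@ 2/2
Row 5: (5,5)@ 1/1
The smallest same-type fraction is 1/2 at (3,2), which reduces to 1/2. Any threshold above that leaves this agent unsatisfied.

1/2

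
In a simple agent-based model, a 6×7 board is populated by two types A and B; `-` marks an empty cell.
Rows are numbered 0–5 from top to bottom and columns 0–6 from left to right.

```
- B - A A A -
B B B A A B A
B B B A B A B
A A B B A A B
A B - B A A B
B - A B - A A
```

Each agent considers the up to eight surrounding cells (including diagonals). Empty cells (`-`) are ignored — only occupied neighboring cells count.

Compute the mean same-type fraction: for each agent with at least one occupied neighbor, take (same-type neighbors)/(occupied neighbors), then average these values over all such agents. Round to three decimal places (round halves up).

0.557

(0,1)B 3/3
(0,3)A 3/4
(0,4)A 4/5
(0,5)A 3/4
(1,0)B 4/4
(1,1)B 6/6
(1,2)B 4/7
(1,3)A 4/7
(1,4)A 6/8
(1,5)B 2/7
(1,6)A 2/4
(2,0)B 3/5
(2,1)B 6/8
(2,2)B 5/8
(2,3)A 3/8
(2,4)B 2/8
(2,5)A 4/8
(2,6)B 2/5
(3,0)A 2/5
(3,1)A 2/7
(3,2)B 5/7
(3,3)B 4/7
(3,4)A 5/8
(3,5)A 4/8
(3,6)B 2/5
(4,0)A 2/4
(4,1)B 2/6
(4,3)B 3/6
(4,4)A 4/7
(4,5)A 5/7
(4,6)B 1/5
(5,0)B 1/2
(5,2)A 0/3
(5,3)B 1/3
(5,5)A 3/4
(5,6)A 2/3
Sum over 36 agents: 3/3 + 3/4 + 4/5 + 3/4 + 4/4 + 6/6 + 4/7 + 4/7 + 6/8 + 2/7 + 2/4 + 3/5 + 6/8 + 5/8 + 3/8 + 2/8 + 4/8 + 2/5 + 2/5 + 2/7 + 5/7 + 4/7 + 5/8 + 4/8 + 2/5 + 2/4 + 2/6 + 3/6 + 4/7 + 5/7 + 1/5 + 1/2 + 0/3 + 1/3 + 3/4 + 2/3 = 16837/840; mean = 16837/840 ÷ 36 = 16837/30240 = 0.556779… → 0.557.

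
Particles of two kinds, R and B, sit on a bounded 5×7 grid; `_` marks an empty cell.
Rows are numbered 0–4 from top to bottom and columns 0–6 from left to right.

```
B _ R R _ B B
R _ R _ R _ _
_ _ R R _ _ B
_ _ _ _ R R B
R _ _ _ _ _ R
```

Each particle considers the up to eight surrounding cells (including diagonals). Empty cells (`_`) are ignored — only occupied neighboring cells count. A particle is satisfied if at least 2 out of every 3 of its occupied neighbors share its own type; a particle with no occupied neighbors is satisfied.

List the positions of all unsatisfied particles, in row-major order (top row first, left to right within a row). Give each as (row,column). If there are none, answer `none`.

(0,0)B 0/1 not
(0,2)R 2/2 satisfied
(0,3)R 3/3 satisfied
(0,5)B 1/2 not
(0,6)B 1/1 satisfied
(1,0)R 0/1 not
(1,2)R 4/4 satisfied
(1,4)R 2/3 satisfied
(2,2)R 2/2 satisfied
(2,3)R 4/4 satisfied
(2,6)B 1/2 not
(3,4)R 2/2 satisfied
(3,5)R 2/4 not
(3,6)B 1/3 not
(4,0)R 0/0 satisfied
(4,6)R 1/2 not

(0,0), (0,5), (1,0), (2,6), (3,5), (3,6), (4,6)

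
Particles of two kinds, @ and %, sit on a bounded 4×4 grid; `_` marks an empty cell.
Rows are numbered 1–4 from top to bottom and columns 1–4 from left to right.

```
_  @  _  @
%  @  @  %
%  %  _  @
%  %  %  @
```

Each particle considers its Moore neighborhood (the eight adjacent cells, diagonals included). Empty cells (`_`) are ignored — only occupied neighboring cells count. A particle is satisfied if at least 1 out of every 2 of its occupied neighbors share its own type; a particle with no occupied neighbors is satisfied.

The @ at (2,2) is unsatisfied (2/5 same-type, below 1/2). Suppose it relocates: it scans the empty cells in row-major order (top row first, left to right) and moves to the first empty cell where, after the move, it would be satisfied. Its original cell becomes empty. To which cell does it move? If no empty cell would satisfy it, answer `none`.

Vacating (2,2). Empty cells in order:
  (1,1): 1/2 same-type → satisfied — stop here.

(1,1)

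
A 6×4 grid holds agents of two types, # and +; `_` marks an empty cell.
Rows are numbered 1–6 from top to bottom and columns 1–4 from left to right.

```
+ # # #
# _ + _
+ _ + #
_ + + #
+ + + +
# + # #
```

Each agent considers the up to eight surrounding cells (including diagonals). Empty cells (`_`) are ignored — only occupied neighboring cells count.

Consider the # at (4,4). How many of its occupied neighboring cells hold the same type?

Occupied neighbors of (4,4): (3,3)=+, (3,4)=#, (4,3)=+, (5,3)=+, (5,4)=+.
Same type (#): 1 of 5.

1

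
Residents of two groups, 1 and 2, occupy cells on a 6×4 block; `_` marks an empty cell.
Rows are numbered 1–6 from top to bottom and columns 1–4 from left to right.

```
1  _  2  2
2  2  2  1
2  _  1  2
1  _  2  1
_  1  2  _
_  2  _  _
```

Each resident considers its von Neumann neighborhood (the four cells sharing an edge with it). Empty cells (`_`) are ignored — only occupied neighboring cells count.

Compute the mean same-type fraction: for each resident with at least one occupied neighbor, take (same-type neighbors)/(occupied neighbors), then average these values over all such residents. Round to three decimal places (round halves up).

(1,1)1 0/1
(1,3)2 2/2
(1,4)2 1/2
(2,1)2 2/3
(2,2)2 2/2
(2,3)2 2/4
(2,4)1 0/3
(3,1)2 1/2
(3,3)1 0/3
(3,4)2 0/3
(4,1)1 0/1
(4,3)2 1/3
(4,4)1 0/2
(5,2)1 0/2
(5,3)2 1/2
(6,2)2 0/1
Sum over 16 residents: 0/1 + 2/2 + 1/2 + 2/3 + 2/2 + 2/4 + 0/3 + 1/2 + 0/3 + 0/3 + 0/1 + 1/3 + 0/2 + 0/2 + 1/2 + 0/1 = 5; mean = 5 ÷ 16 = 5/16 = 0.3125 → 0.313.

0.313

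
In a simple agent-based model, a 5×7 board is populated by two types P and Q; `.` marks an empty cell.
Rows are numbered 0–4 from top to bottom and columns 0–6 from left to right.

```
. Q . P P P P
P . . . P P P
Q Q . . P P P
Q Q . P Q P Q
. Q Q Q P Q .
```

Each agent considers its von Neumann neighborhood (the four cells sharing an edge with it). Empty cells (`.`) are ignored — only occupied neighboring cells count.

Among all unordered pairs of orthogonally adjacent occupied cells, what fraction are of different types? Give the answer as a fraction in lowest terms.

Scan each occupied cell's neighbors to the right and below so each pair is counted once.
Row 0: P(0,3)–P(0,4)= P(0,4)–P(0,5)= P(0,4)–P(1,4)= P(0,5)–P(0,6)= P(0,5)–P(1,5)= P(0,6)–P(1,6)=  → 0/6 unlike.
Row 1: P(1,0)–Q(2,0)≠ P(1,4)–P(1,5)= P(1,4)–P(2,4)= P(1,5)–P(1,6)= P(1,5)–P(2,5)= P(1,6)–P(2,6)=  → 1/6 unlike.
Row 2: Q(2,0)–Q(2,1)= Q(2,0)–Q(3,0)= Q(2,1)–Q(3,1)= P(2,4)–P(2,5)= P(2,4)–Q(3,4)≠ P(2,5)–P(2,6)= P(2,5)–P(3,5)= P(2,6)–Q(3,6)≠  → 2/8 unlike.
Row 3: Q(3,0)–Q(3,1)= Q(3,1)–Q(4,1)= P(3,3)–Q(3,4)≠ P(3,3)–Q(4,3)≠ Q(3,4)–P(3,5)≠ Q(3,4)–P(4,4)≠ P(3,5)–Q(3,6)≠ P(3,5)–Q(4,5)≠  → 6/8 unlike.
Row 4: Q(4,1)–Q(4,2)= Q(4,2)–Q(4,3)= Q(4,3)–P(4,4)≠ P(4,4)–Q(4,5)≠  → 2/4 unlike.
Total adjacent occupied pairs: 32; unlike-type pairs: 11.
11/32 is already in lowest terms.

11/32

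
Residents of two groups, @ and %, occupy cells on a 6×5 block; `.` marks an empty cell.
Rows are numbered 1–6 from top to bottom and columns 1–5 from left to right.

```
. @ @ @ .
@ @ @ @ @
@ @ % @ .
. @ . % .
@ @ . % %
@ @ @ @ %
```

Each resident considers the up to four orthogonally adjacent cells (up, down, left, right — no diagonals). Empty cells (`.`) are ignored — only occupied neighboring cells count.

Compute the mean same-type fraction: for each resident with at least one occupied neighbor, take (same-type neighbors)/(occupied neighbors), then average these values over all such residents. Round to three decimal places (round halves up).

0.819

Row 1: (1,2)@ 2/2 · (1,3)@ 3/3 · (1,4)@ 2/2
Row 2: (2,1)@ 2/2 · (2,2)@ 4/4 · (2,3)@ 3/4 · (2,4)@ 4/4 · (2,5)@ 1/1
Row 3: (3,1)@ 2/2 · (3,2)@ 3/4 · (3,3)% 0/3 · (3,4)@ 1/3
Row 4: (4,2)@ 2/2 · (4,4)% 1/2
Row 5: (5,1)@ 2/2 · (5,2)@ 3/3 · (5,4)% 2/3 · (5,5)% 2/2
Row 6: (6,1)@ 2/2 · (6,2)@ 3/3 · (6,3)@ 2/2 · (6,4)@ 1/3 · (6,5)% 1/2
Sum over 23 residents: 2/2 + 3/3 + 2/2 + 2/2 + 4/4 + 3/4 + 4/4 + 1/1 + 2/2 + 3/4 + 0/3 + 1/3 + 2/2 + 1/2 + 2/2 + 3/3 + 2/3 + 2/2 + 2/2 + 3/3 + 2/2 + 1/3 + 1/2 = 113/6; mean = 113/6 ÷ 23 = 113/138 = 0.818840… → 0.819.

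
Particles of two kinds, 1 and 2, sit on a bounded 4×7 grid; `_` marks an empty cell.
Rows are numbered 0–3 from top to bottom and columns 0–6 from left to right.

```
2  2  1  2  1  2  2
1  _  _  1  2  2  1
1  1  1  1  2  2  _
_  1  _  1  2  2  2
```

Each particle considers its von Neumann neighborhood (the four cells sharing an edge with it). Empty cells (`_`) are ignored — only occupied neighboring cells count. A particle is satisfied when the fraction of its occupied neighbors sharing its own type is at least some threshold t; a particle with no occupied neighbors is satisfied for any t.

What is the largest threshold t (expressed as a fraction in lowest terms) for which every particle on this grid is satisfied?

0/1

Row 0: (0,0)2 1/2 · (0,1)2 1/2 · (0,2)1 0/2 · (0,3)2 0/3 · (0,4)1 0/3 · (0,5)2 2/3 · (0,6)2 1/2
Row 1: (1,0)1 1/2 · (1,3)1 1/3 · (1,4)2 2/4 · (1,5)2 3/4 · (1,6)1 0/2
Row 2: (2,0)1 2/2 · (2,1)1 3/3 · (2,2)1 2/2 · (2,3)1 3/4 · (2,4)2 3/4 · (2,5)2 3/3
Row 3: (3,1)1 1/1 · (3,3)1 1/2 · (3,4)2 2/3 · (3,5)2 3/3 · (3,6)2 1/1
The smallest same-type fraction is 0/2 at (0,2), which reduces to 0/1. Any threshold above that leaves this particle unsatisfied.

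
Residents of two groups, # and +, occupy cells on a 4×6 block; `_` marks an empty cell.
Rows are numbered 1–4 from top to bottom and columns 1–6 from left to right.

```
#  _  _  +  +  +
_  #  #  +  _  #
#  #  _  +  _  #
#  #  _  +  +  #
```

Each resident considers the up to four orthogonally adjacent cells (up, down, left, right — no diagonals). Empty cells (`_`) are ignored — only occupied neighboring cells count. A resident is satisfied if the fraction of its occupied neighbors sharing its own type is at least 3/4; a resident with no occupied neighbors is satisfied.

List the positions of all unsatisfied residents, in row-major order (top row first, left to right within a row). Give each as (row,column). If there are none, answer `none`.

(1,1)# 0/0 ✓
(1,4)+ 2/2 ✓
(1,5)+ 2/2 ✓
(1,6)+ 1/2 ✗
(2,2)# 2/2 ✓
(2,3)# 1/2 ✗
(2,4)+ 2/3 ✗
(2,6)# 1/2 ✗
(3,1)# 2/2 ✓
(3,2)# 3/3 ✓
(3,4)+ 2/2 ✓
(3,6)# 2/2 ✓
(4,1)# 2/2 ✓
(4,2)# 2/2 ✓
(4,4)+ 2/2 ✓
(4,5)+ 1/2 ✗
(4,6)# 1/2 ✗

(1,6), (2,3), (2,4), (2,6), (4,5), (4,6)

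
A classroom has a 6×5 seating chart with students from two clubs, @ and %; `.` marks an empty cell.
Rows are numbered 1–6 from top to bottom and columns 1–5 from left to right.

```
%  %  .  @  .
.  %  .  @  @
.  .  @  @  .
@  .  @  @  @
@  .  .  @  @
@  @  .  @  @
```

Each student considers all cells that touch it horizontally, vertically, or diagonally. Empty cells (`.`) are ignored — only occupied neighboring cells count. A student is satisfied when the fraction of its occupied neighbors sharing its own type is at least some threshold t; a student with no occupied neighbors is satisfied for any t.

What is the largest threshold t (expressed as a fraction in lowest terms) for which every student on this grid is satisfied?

2/3

Row 1: (1,1)% 2/2 · (1,2)% 2/2 · (1,4)@ 2/2
Row 2: (2,2)% 2/3 · (2,4)@ 4/4 · (2,5)@ 3/3
Row 3: (3,3)@ 4/5 · (3,4)@ 6/6
Row 4: (4,1)@ 1/1 · (4,3)@ 4/4 · (4,4)@ 6/6 · (4,5)@ 4/4
Row 5: (5,1)@ 3/3 · (5,4)@ 6/6 · (5,5)@ 5/5
Row 6: (6,1)@ 2/2 · (6,2)@ 2/2 · (6,4)@ 3/3 · (6,5)@ 3/3
The smallest same-type fraction is 2/3 at (2,2), which reduces to 2/3. Any threshold above that leaves this student unsatisfied.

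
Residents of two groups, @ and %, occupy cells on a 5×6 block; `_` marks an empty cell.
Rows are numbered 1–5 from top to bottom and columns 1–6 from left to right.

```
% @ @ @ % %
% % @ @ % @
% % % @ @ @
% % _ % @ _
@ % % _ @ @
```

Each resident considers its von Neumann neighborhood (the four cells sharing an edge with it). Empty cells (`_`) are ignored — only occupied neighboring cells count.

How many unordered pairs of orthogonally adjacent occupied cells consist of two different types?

14

Scan each occupied cell's neighbors to the right and below so each pair is counted once.
From row 1: 4 unlike of 11 pairs (running 4/11).
From row 2: 5 unlike of 11 pairs (running 9/22).
From row 3: 2 unlike of 9 pairs (running 11/31).
From row 4: 2 unlike of 5 pairs (running 13/36).
From row 5: 1 unlike of 3 pairs (running 14/39).
Total adjacent occupied pairs: 39; unlike-type pairs: 14.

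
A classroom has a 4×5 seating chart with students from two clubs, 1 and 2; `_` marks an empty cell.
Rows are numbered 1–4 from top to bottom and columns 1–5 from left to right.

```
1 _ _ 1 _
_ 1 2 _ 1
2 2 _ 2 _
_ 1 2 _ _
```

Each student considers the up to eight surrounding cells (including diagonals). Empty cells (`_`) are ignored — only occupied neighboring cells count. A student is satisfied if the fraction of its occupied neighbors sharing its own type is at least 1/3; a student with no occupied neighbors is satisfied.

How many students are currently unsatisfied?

2

(1,1)1 1/1 satisfied
(1,4)1 1/2 satisfied
(2,2)1 1/4 not
(2,3)2 2/4 satisfied
(2,5)1 1/2 satisfied
(3,1)2 1/3 satisfied
(3,2)2 3/5 satisfied
(3,4)2 2/3 satisfied
(4,2)1 0/3 not
(4,3)2 2/3 satisfied
Unsatisfied: (2,2), (4,2) — 2 in total.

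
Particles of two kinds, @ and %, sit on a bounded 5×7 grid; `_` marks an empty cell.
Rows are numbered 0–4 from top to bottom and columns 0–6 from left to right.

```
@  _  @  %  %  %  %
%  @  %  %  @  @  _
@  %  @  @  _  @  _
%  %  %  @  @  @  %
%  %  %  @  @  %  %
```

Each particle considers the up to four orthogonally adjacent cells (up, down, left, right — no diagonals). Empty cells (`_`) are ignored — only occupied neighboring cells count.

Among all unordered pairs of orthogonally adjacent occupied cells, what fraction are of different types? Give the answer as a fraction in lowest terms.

21/46

Scan each occupied cell's neighbors to the right and below so each pair is counted once.
Row 0: @(0,0)–%(1,0)≠ @(0,2)–%(0,3)≠ @(0,2)–%(1,2)≠ %(0,3)–%(0,4)= %(0,3)–%(1,3)= %(0,4)–%(0,5)= %(0,4)–@(1,4)≠ %(0,5)–%(0,6)= %(0,5)–@(1,5)≠  → 5/9 unlike.
Row 1: %(1,0)–@(1,1)≠ %(1,0)–@(2,0)≠ @(1,1)–%(1,2)≠ @(1,1)–%(2,1)≠ %(1,2)–%(1,3)= %(1,2)–@(2,2)≠ %(1,3)–@(1,4)≠ %(1,3)–@(2,3)≠ @(1,4)–@(1,5)= @(1,5)–@(2,5)=  → 7/10 unlike.
Row 2: @(2,0)–%(2,1)≠ @(2,0)–%(3,0)≠ %(2,1)–@(2,2)≠ %(2,1)–%(3,1)= @(2,2)–@(2,3)= @(2,2)–%(3,2)≠ @(2,3)–@(3,3)= @(2,5)–@(3,5)=  → 4/8 unlike.
Row 3: %(3,0)–%(3,1)= %(3,0)–%(4,0)= %(3,1)–%(3,2)= %(3,1)–%(4,1)= %(3,2)–@(3,3)≠ %(3,2)–%(4,2)= @(3,3)–@(3,4)= @(3,3)–@(4,3)= @(3,4)–@(3,5)= @(3,4)–@(4,4)= @(3,5)–%(3,6)≠ @(3,5)–%(4,5)≠ %(3,6)–%(4,6)=  → 3/13 unlike.
Row 4: %(4,0)–%(4,1)= %(4,1)–%(4,2)= %(4,2)–@(4,3)≠ @(4,3)–@(4,4)= @(4,4)–%(4,5)≠ %(4,5)–%(4,6)=  → 2/6 unlike.
Total adjacent occupied pairs: 46; unlike-type pairs: 21.
21/46 is already in lowest terms.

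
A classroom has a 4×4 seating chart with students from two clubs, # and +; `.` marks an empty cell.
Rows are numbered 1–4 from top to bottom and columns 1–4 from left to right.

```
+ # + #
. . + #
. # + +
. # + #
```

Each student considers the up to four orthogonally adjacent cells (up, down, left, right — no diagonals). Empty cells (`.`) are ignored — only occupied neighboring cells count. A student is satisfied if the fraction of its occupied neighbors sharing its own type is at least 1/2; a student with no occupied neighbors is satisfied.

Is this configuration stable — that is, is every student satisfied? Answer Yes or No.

No

(1,1)+ 0/1 ✗
(1,2)# 0/2 ✗
(1,3)+ 1/3 ✗
(1,4)# 1/2 ✓
(2,3)+ 2/3 ✓
(2,4)# 1/3 ✗
(3,2)# 1/2 ✓
(3,3)+ 3/4 ✓
(3,4)+ 1/3 ✗
(4,2)# 1/2 ✓
(4,3)+ 1/3 ✗
(4,4)# 0/2 ✗
For instance (1,1) has only 0/1 same-type neighbors, below 1/2.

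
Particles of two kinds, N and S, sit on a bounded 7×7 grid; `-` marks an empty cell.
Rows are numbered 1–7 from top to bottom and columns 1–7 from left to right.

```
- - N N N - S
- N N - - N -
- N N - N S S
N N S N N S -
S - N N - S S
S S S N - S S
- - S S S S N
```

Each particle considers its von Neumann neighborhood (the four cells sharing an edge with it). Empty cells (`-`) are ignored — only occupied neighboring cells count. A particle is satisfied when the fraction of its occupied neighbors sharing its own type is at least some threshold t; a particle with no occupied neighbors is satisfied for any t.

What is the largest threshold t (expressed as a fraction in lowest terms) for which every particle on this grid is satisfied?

0/1

(1,3)N 2/2
(1,4)N 2/2
(1,5)N 1/1
(1,7)S — no occupied neighbors
(2,2)N 2/2
(2,3)N 3/3
(2,6)N 0/1
(3,2)N 3/3
(3,3)N 2/3
(3,5)N 1/2
(3,6)S 2/4
(3,7)S 1/1
(4,1)N 1/2
(4,2)N 2/3
(4,3)S 0/4
(4,4)N 2/3
(4,5)N 2/3
(4,6)S 2/3
(5,1)S 1/2
(5,3)N 1/3
(5,4)N 3/3
(5,6)S 3/3
(5,7)S 2/2
(6,1)S 2/2
(6,2)S 2/2
(6,3)S 2/4
(6,4)N 1/3
(6,6)S 3/3
(6,7)S 2/3
(7,3)S 2/2
(7,4)S 2/3
(7,5)S 2/2
(7,6)S 2/3
(7,7)N 0/2
The smallest same-type fraction is 0/1 at (2,6), which reduces to 0/1. Any threshold above that leaves this particle unsatisfied.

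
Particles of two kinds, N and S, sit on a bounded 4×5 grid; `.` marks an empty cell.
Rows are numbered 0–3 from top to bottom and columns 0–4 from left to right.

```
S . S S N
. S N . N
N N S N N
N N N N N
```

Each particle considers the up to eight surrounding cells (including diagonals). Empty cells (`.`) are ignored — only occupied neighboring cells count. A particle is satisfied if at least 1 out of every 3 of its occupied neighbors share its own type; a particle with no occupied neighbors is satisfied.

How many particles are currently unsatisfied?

Row 0: (0,0)S 1/1 ok · (0,2)S 2/3 ok · (0,3)S 1/4 unhappy · (0,4)N 1/2 ok
Row 1: (1,1)S 3/6 ok · (1,2)N 2/6 ok · (1,4)N 3/4 ok
Row 2: (2,0)N 3/4 ok · (2,1)N 5/7 ok · (2,2)S 1/7 unhappy · (2,3)N 6/7 ok · (2,4)N 4/4 ok
Row 3: (3,0)N 3/3 ok · (3,1)N 4/5 ok · (3,2)N 4/5 ok · (3,3)N 4/5 ok · (3,4)N 3/3 ok
Unsatisfied: (0,3), (2,2) — 2 in total.

2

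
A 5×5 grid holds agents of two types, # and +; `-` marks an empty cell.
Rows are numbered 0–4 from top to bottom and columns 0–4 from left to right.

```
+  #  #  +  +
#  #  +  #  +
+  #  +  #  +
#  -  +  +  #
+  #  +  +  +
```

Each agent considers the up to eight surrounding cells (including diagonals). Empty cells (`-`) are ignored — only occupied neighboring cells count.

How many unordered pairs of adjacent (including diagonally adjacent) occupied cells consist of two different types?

Scan each occupied cell's neighbors to the right and below (and the two forward diagonals) so each pair is counted once.
From row 0: 8 unlike of 17 pairs (running 8/17).
From row 1: 11 unlike of 17 pairs (running 19/34).
From row 2: 9 unlike of 14 pairs (running 28/48).
From row 3: 5 unlike of 12 pairs (running 33/60).
From row 4: 2 unlike of 4 pairs (running 35/64).
Total adjacent occupied pairs: 64; unlike-type pairs: 35.

35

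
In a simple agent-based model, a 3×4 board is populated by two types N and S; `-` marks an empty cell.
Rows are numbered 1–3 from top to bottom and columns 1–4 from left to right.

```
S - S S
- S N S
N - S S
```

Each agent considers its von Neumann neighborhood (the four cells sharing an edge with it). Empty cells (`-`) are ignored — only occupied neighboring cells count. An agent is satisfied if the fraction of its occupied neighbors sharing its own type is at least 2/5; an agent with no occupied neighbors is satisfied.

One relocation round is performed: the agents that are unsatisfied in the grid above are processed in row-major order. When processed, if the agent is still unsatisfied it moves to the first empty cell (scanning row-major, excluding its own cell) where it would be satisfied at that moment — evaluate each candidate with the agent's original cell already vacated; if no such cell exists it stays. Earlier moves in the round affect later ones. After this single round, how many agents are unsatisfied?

Initially unsatisfied (in order): (2,2), (2,3).
  (2,2) → (1,2).
  (2,3) → (2,1).
Resulting grid:
S S S S
N - - S
N - S S
All satisfied now.

0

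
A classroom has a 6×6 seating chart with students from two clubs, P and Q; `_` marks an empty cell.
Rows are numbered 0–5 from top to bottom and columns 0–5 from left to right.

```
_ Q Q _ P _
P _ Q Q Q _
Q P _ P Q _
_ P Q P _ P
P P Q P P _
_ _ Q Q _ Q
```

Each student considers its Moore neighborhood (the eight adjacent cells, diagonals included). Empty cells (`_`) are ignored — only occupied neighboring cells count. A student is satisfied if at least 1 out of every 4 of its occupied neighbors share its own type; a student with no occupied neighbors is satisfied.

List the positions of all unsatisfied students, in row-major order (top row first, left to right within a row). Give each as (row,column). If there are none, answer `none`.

Row 0: (0,1)Q 2/3 ok · (0,2)Q 3/3 ok · (0,4)P 0/2 unhappy
Row 1: (1,0)P 1/3 ok · (1,2)Q 3/5 ok · (1,3)Q 4/6 ok · (1,4)Q 2/4 ok
Row 2: (2,0)Q 0/3 unhappy · (2,1)P 2/5 ok · (2,3)P 1/6 unhappy · (2,4)Q 2/5 ok
Row 3: (3,1)P 3/6 ok · (3,2)Q 1/7 unhappy · (3,3)P 3/6 ok · (3,5)P 1/2 ok
Row 4: (4,0)P 2/2 ok · (4,1)P 2/5 ok · (4,2)Q 3/7 ok · (4,3)P 2/6 ok · (4,4)P 3/5 ok
Row 5: (5,2)Q 2/4 ok · (5,3)Q 2/4 ok · (5,5)Q 0/1 unhappy

(0,4), (2,0), (2,3), (3,2), (5,5)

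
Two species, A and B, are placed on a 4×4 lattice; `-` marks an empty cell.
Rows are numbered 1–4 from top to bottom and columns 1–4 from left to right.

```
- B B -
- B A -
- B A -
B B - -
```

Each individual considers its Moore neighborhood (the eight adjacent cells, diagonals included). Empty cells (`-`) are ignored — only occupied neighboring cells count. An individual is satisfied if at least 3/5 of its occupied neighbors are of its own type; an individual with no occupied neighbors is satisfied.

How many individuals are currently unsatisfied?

2

Row 1: (1,2)B 2/3 satisfied · (1,3)B 2/3 satisfied
Row 2: (2,2)B 3/5 satisfied · (2,3)A 1/5 not
Row 3: (3,2)B 3/5 satisfied · (3,3)A 1/4 not
Row 4: (4,1)B 2/2 satisfied · (4,2)B 2/3 satisfied
Unsatisfied: (2,3), (3,3) — 2 in total.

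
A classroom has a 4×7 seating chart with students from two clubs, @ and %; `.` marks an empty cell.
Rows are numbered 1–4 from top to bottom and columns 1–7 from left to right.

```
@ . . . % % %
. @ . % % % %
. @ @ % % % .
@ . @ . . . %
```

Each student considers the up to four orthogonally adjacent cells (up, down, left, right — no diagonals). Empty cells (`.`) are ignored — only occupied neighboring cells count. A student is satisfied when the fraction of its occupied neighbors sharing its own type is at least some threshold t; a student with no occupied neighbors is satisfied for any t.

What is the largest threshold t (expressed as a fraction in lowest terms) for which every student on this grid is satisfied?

2/3

Row 1: (1,1)@ — no occupied neighbors · (1,5)% 2/2 · (1,6)% 3/3 · (1,7)% 2/2
Row 2: (2,2)@ 1/1 · (2,4)% 2/2 · (2,5)% 4/4 · (2,6)% 4/4 · (2,7)% 2/2
Row 3: (3,2)@ 2/2 · (3,3)@ 2/3 · (3,4)% 2/3 · (3,5)% 3/3 · (3,6)% 2/2
Row 4: (4,1)@ — no occupied neighbors · (4,3)@ 1/1 · (4,7)% — no occupied neighbors
The smallest same-type fraction is 2/3 at (3,3), which reduces to 2/3. Any threshold above that leaves this student unsatisfied.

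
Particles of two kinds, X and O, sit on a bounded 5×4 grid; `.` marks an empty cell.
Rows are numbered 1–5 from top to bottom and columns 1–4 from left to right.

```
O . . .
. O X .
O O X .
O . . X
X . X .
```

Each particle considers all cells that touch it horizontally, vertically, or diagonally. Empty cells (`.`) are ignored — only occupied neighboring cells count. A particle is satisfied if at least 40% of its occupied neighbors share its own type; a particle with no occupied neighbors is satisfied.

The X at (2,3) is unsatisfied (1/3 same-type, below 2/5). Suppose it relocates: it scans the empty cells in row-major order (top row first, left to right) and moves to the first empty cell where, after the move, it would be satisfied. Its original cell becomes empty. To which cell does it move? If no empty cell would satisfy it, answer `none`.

Vacating (2,3). Empty cells in order:
  (1,2): 0/2 same-type → still unsatisfied.
  (1,3): 0/1 same-type → still unsatisfied.
  (1,4): 0/0 same-type → satisfied — stop here.

(1,4)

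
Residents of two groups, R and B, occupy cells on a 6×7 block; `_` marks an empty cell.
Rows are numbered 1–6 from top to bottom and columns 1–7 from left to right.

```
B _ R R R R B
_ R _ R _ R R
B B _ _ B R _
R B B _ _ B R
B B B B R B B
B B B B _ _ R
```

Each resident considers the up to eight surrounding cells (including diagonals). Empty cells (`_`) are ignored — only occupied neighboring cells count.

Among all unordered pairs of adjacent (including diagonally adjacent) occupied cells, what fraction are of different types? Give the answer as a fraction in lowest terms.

8/23

Scan each occupied cell's neighbors to the right and below (and the two forward diagonals) so each pair is counted once.
From row 1: 4 unlike of 14 pairs (running 4/14).
From row 2: 4 unlike of 7 pairs (running 8/21).
From row 3: 4 unlike of 10 pairs (running 12/31).
From row 4: 7 unlike of 16 pairs (running 19/47).
From row 5: 5 unlike of 19 pairs (running 24/66).
From row 6: 0 unlike of 3 pairs (running 24/69).
Total adjacent occupied pairs: 69; unlike-type pairs: 24.
24/69 reduces to 8/23.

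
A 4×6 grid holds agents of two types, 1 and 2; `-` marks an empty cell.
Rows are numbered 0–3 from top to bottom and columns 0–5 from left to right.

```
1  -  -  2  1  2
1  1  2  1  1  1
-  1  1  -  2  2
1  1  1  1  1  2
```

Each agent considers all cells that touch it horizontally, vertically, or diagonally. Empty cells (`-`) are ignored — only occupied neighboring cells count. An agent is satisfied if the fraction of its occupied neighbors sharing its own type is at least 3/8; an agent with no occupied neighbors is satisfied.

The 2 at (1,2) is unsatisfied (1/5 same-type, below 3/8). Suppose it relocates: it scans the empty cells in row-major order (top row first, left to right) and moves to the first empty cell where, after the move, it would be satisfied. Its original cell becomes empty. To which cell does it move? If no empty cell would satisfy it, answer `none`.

Vacating (1,2). Empty cells in order:
  (0,1): 0/3 same-type → still unsatisfied.
  (0,2): 1/3 same-type → still unsatisfied.
  (2,0): 0/5 same-type → still unsatisfied.
  (2,3): 1/7 same-type → still unsatisfied.

none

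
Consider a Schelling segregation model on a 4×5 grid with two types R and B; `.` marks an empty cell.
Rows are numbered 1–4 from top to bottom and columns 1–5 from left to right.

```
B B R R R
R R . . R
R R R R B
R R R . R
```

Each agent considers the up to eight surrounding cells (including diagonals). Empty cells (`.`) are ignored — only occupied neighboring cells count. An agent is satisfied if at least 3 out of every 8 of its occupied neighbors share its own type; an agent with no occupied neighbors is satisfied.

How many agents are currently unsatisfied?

3

Row 1: (1,1)B 1/3 not · (1,2)B 1/4 not · (1,3)R 2/3 satisfied · (1,4)R 3/3 satisfied · (1,5)R 2/2 satisfied
Row 2: (2,1)R 3/5 satisfied · (2,2)R 5/7 satisfied · (2,5)R 3/4 satisfied
Row 3: (3,1)R 5/5 satisfied · (3,2)R 7/7 satisfied · (3,3)R 5/5 satisfied · (3,4)R 4/5 satisfied · (3,5)B 0/3 not
Row 4: (4,1)R 3/3 satisfied · (4,2)R 5/5 satisfied · (4,3)R 4/4 satisfied · (4,5)R 1/2 satisfied
Unsatisfied: (1,1), (1,2), (3,5) — 3 in total.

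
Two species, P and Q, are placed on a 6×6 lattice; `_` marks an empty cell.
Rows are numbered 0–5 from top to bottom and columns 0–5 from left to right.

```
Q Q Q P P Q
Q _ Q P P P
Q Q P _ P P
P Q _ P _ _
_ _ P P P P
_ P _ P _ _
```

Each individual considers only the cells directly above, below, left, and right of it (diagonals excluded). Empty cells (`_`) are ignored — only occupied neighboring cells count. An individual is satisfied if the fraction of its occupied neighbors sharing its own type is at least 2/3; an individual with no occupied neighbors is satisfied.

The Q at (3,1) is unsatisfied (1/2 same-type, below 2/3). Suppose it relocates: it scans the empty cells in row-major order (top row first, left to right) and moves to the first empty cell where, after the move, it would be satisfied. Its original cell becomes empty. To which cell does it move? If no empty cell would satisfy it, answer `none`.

Vacating (3,1). Empty cells in order:
  (1,1): 4/4 same-type → satisfied — stop here.

(1,1)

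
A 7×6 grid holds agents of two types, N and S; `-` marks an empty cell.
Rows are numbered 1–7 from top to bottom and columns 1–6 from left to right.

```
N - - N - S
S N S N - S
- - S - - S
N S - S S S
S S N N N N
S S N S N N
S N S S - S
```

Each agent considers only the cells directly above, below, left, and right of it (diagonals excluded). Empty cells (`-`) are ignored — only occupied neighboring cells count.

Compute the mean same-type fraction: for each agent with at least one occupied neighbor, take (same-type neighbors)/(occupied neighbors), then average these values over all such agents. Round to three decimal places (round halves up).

Row 1: (1,1)N 0/1 · (1,4)N 1/1 · (1,6)S 1/1
Row 2: (2,1)S 0/2 · (2,2)N 0/2 · (2,3)S 1/3 · (2,4)N 1/2 · (2,6)S 2/2
Row 3: (3,3)S 1/1 · (3,6)S 2/2
Row 4: (4,1)N 0/2 · (4,2)S 1/2 · (4,4)S 1/2 · (4,5)S 2/3 · (4,6)S 2/3
Row 5: (5,1)S 2/3 · (5,2)S 3/4 · (5,3)N 2/3 · (5,4)N 2/4 · (5,5)N 3/4 · (5,6)N 2/3
Row 6: (6,1)S 3/3 · (6,2)S 2/4 · (6,3)N 1/4 · (6,4)S 1/4 · (6,5)N 2/3 · (6,6)N 2/3
Row 7: (7,1)S 1/2 · (7,2)N 0/3 · (7,3)S 1/3 · (7,4)S 2/2 · (7,6)S 0/1
Sum over 32 agents: 0/1 + 1/1 + 1/1 + 0/2 + 0/2 + 1/3 + 1/2 + 2/2 + 1/1 + 2/2 + 0/2 + 1/2 + 1/2 + 2/3 + 2/3 + 2/3 + 3/4 + 2/3 + 2/4 + 3/4 + 2/3 + 3/3 + 2/4 + 1/4 + 1/4 + 2/3 + 2/3 + 1/2 + 0/3 + 1/3 + 2/2 + 0/1 = 52/3; mean = 52/3 ÷ 32 = 13/24 = 0.541666… → 0.542.

0.542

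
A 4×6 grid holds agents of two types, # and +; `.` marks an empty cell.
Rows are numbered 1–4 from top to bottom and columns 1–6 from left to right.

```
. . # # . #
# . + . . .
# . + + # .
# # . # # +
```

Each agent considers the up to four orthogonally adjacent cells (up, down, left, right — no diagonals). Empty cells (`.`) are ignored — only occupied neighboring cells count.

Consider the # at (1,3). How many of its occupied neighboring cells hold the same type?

Occupied neighbors of (1,3): (2,3)=+, (1,4)=#.
Same type (#): 1 of 2.

1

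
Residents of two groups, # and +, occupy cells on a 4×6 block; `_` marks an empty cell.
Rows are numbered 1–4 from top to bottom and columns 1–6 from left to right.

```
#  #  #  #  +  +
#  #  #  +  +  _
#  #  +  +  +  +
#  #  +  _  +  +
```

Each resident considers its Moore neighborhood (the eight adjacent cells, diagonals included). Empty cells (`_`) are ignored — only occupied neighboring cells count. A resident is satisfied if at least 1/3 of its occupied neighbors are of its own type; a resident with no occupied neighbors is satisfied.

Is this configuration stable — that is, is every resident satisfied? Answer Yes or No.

Yes

(1,1)# 3/3 ok
(1,2)# 5/5 ok
(1,3)# 4/5 ok
(1,4)# 2/5 ok
(1,5)+ 3/4 ok
(1,6)+ 2/2 ok
(2,1)# 5/5 ok
(2,2)# 7/8 ok
(2,3)# 5/8 ok
(2,4)+ 5/8 ok
(2,5)+ 6/7 ok
(3,1)# 5/5 ok
(3,2)# 6/8 ok
(3,3)+ 3/7 ok
(3,4)+ 6/7 ok
(3,5)+ 6/6 ok
(3,6)+ 4/4 ok
(4,1)# 3/3 ok
(4,2)# 3/5 ok
(4,3)+ 2/4 ok
(4,5)+ 4/4 ok
(4,6)+ 3/3 ok
All meet the threshold, so the configuration is stable.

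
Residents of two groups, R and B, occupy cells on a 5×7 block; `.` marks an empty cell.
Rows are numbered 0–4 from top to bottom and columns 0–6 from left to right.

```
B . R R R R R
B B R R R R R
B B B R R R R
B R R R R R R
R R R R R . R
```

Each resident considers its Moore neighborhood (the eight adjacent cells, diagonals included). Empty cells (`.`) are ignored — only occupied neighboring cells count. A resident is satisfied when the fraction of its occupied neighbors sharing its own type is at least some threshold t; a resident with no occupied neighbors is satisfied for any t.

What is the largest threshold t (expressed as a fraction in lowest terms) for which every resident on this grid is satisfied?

Row 0: (0,0)B 2/2 · (0,2)R 3/4 · (0,3)R 5/5 · (0,4)R 5/5 · (0,5)R 5/5 · (0,6)R 3/3
Row 1: (1,0)B 4/4 · (1,1)B 5/7 · (1,2)R 4/7 · (1,3)R 7/8 · (1,4)R 8/8 · (1,5)R 8/8 · (1,6)R 5/5
Row 2: (2,0)B 4/5 · (2,1)B 5/8 · (2,2)B 2/8 · (2,3)R 7/8 · (2,4)R 8/8 · (2,5)R 8/8 · (2,6)R 5/5
Row 3: (3,0)B 2/5 · (3,1)R 4/8 · (3,2)R 6/8 · (3,3)R 7/8 · (3,4)R 7/7 · (3,5)R 7/7 · (3,6)R 4/4
Row 4: (4,0)R 2/3 · (4,1)R 4/5 · (4,2)R 5/5 · (4,3)R 5/5 · (4,4)R 4/4 · (4,6)R 2/2
The smallest same-type fraction is 2/8 at (2,2), which reduces to 1/4. Any threshold above that leaves this resident unsatisfied.

1/4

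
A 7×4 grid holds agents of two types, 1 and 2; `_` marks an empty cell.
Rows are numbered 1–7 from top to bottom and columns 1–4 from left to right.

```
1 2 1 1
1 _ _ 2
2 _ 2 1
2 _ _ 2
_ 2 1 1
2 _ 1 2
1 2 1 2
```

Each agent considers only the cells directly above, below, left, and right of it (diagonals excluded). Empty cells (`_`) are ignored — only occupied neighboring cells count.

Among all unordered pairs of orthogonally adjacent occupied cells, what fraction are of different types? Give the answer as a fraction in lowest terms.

Scan each occupied cell's neighbors to the right and below so each pair is counted once.
Row 1: 1(1,1)–2(1,2)≠ 1(1,1)–1(2,1)= 2(1,2)–1(1,3)≠ 1(1,3)–1(1,4)= 1(1,4)–2(2,4)≠  → 3/5 unlike.
Row 2: 1(2,1)–2(3,1)≠ 2(2,4)–1(3,4)≠  → 2/2 unlike.
Row 3: 2(3,1)–2(4,1)= 2(3,3)–1(3,4)≠ 1(3,4)–2(4,4)≠  → 2/3 unlike.
Row 4: 2(4,4)–1(5,4)≠  → 1/1 unlike.
Row 5: 2(5,2)–1(5,3)≠ 1(5,3)–1(5,4)= 1(5,3)–1(6,3)= 1(5,4)–2(6,4)≠  → 2/4 unlike.
Row 6: 2(6,1)–1(7,1)≠ 1(6,3)–2(6,4)≠ 1(6,3)–1(7,3)= 2(6,4)–2(7,4)=  → 2/4 unlike.
Row 7: 1(7,1)–2(7,2)≠ 2(7,2)–1(7,3)≠ 1(7,3)–2(7,4)≠  → 3/3 unlike.
Total adjacent occupied pairs: 22; unlike-type pairs: 15.
15/22 is already in lowest terms.

15/22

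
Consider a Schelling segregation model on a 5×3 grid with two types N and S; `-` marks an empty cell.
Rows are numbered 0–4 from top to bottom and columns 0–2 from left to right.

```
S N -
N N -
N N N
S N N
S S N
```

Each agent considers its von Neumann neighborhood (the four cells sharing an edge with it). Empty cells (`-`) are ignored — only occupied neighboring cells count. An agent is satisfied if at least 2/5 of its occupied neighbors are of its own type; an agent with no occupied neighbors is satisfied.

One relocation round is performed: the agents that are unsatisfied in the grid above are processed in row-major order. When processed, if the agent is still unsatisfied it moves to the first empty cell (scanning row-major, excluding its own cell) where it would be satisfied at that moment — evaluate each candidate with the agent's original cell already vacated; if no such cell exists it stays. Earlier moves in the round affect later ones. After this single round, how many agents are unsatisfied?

3

Initially unsatisfied (in order): (0,0), (3,0), (4,1).
  (0,0): no empty cell satisfies it; stays.
  (3,0): no empty cell satisfies it; stays.
  (4,1): no empty cell satisfies it; stays.
Resulting grid:
S N -
N N -
N N N
S N N
S S N
Unsatisfied now: (0,0), (3,0), (4,1).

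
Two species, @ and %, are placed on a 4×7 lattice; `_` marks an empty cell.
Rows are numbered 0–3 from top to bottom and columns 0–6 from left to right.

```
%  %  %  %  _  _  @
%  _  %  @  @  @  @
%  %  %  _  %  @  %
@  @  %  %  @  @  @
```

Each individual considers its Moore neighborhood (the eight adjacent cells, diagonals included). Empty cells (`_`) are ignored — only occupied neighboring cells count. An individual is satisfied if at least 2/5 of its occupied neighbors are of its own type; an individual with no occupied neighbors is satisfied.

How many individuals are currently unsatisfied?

(0,0)% 2/2 satisfied
(0,1)% 4/4 satisfied
(0,2)% 3/4 satisfied
(0,3)% 2/4 satisfied
(0,6)@ 2/2 satisfied
(1,0)% 4/4 satisfied
(1,2)% 5/6 satisfied
(1,3)@ 1/6 not
(1,4)@ 3/5 satisfied
(1,5)@ 4/6 satisfied
(1,6)@ 3/4 satisfied
(2,0)% 2/4 satisfied
(2,1)% 5/7 satisfied
(2,2)% 4/6 satisfied
(2,4)% 1/7 not
(2,5)@ 6/8 satisfied
(2,6)% 0/5 not
(3,0)@ 1/3 not
(3,1)@ 1/5 not
(3,2)% 3/4 satisfied
(3,3)% 3/4 satisfied
(3,4)@ 2/4 satisfied
(3,5)@ 3/5 satisfied
(3,6)@ 2/3 satisfied
Unsatisfied: (1,3), (2,4), (2,6), (3,0), (3,1) — 5 in total.

5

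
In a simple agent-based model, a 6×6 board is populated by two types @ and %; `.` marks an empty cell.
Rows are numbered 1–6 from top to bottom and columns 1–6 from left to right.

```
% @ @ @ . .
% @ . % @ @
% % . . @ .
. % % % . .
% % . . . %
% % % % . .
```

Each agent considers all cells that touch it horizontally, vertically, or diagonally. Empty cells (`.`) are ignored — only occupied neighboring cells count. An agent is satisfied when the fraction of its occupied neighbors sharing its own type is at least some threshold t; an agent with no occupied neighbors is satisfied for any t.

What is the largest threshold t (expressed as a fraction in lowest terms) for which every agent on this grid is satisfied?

Row 1: (1,1)% 1/3 · (1,2)@ 2/4 · (1,3)@ 3/4 · (1,4)@ 2/3
Row 2: (2,1)% 3/5 · (2,2)@ 2/6 · (2,4)% 0/4 · (2,5)@ 3/4 · (2,6)@ 2/2
Row 3: (3,1)% 3/4 · (3,2)% 4/5 · (3,5)@ 2/4
Row 4: (4,2)% 5/5 · (4,3)% 4/4 · (4,4)% 1/2
Row 5: (5,1)% 4/4 · (5,2)% 6/6 · (5,6)% — no occupied neighbors
Row 6: (6,1)% 3/3 · (6,2)% 4/4 · (6,3)% 3/3 · (6,4)% 1/1
The smallest same-type fraction is 0/4 at (2,4), which reduces to 0/1. Any threshold above that leaves this agent unsatisfied.

0/1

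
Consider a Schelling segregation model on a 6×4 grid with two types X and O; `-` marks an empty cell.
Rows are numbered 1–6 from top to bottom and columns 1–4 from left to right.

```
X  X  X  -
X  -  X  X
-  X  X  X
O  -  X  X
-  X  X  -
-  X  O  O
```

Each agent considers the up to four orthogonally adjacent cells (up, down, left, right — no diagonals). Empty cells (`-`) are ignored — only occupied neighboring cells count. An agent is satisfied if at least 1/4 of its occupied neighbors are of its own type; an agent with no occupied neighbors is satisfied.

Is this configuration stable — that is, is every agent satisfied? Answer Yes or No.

Yes

(1,1)X 2/2 ok
(1,2)X 2/2 ok
(1,3)X 2/2 ok
(2,1)X 1/1 ok
(2,3)X 3/3 ok
(2,4)X 2/2 ok
(3,2)X 1/1 ok
(3,3)X 4/4 ok
(3,4)X 3/3 ok
(4,1)O 0/0 ok
(4,3)X 3/3 ok
(4,4)X 2/2 ok
(5,2)X 2/2 ok
(5,3)X 2/3 ok
(6,2)X 1/2 ok
(6,3)O 1/3 ok
(6,4)O 1/1 ok
All meet the threshold, so the configuration is stable.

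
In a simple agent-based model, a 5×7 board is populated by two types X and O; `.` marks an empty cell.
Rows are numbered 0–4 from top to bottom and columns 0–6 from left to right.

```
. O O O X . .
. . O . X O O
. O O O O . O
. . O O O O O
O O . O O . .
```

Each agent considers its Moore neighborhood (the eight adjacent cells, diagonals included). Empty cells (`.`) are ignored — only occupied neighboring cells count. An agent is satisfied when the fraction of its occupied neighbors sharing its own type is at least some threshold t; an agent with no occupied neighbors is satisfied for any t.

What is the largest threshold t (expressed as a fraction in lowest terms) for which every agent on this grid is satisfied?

1/5

(0,1)O 2/2
(0,2)O 3/3
(0,3)O 2/4
(0,4)X 1/3
(1,2)O 6/6
(1,4)X 1/5
(1,5)O 3/5
(1,6)O 2/2
(2,1)O 3/3
(2,2)O 5/5
(2,3)O 6/7
(2,4)O 5/6
(2,6)O 4/4
(3,2)O 6/6
(3,3)O 7/7
(3,4)O 6/6
(3,5)O 5/5
(3,6)O 2/2
(4,0)O 1/1
(4,1)O 2/2
(4,3)O 4/4
(4,4)O 4/4
The smallest same-type fraction is 1/5 at (1,4), which reduces to 1/5. Any threshold above that leaves this agent unsatisfied.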